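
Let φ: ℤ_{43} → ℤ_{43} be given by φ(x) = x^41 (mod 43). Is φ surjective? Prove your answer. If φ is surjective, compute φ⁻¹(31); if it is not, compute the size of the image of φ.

25

Since 43 is prime, the nonzero elements of ℤ_{43} form a cyclic group of order 42.
As gcd(41, 42) = 1, raising to the 41st power is a bijection on this group: if x_1^41 ≡ x_2^41 then (x_1x_2^{−1})^41 = 1, and the only element of order dividing gcd(41, 42) = 1 is 1, so x_1 = x_2.
With φ(0) = 0 this makes φ injective on all of ℤ_{43}, hence bijective (finite equal-size domain and codomain). In particular φ is surjective.
Since φ is surjective, we find the preimage of 31. The inverse of x ↦ x^41 on (ℤ_{43})^× is x ↦ x^41, because 41·41 = 1681 = 40·42 + 1 ≡ 1 (mod 42) and x^{42} = 1 for x ≠ 0 (Fermat). So φ⁻¹(31) = 31^41 mod 43.
Repeated squaring mod 43: 31^1 ≡ 31, 31^2 ≡ 31² = 961 ≡ 15, 31^4 ≡ 15² = 225 ≡ 10, 31^8 ≡ 10² = 100 ≡ 14, 31^16 ≡ 14² = 196 ≡ 24, 31^32 ≡ 24² = 576 ≡ 17. Since 41 = 32 + 8 + 1, 31^41 ≡ 17·14·31: 17·14 = 238 ≡ 23, then 23·31 = 713 ≡ 25. So 31^41 ≡ 25 (mod 43).
Hence φ⁻¹(31) = 25.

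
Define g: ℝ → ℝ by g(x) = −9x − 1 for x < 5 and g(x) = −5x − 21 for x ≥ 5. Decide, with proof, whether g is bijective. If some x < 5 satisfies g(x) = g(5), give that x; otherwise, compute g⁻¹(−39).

38/9

Both pieces are strictly decreasing (slopes −9 and −5), so each is injective on its own interval.
The left piece maps (−∞, 5) onto (−46, ∞); the right piece maps [5, ∞) onto (−∞, −46].
Since −46 = −46, the images partition ℝ: g is injective and surjective, hence bijective.
Because the two images are disjoint, no x < 5 has g(x) = g(5), so we compute g⁻¹(−39): −39 lies in (−46, ∞), so solve −9x − 1 = −39: x = (−39 + 1)/(−9) = 38/9.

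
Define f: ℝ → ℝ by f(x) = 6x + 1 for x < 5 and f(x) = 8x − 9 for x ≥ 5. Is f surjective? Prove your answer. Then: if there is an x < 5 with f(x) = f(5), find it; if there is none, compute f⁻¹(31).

Both pieces are strictly increasing (slopes 6 and 8), so each is injective on its own interval.
The left piece maps (−∞, 5) onto (−∞, 31); the right piece maps [5, ∞) onto [31, ∞).
These images together cover ℝ, so f is surjective.
Because the two images are disjoint, no x < 5 has f(x) = f(5), so we compute f⁻¹(31): 31 lies in [31, ∞), so solve 8x − 9 = 31: x = (31 + 9)/8 = 5.

5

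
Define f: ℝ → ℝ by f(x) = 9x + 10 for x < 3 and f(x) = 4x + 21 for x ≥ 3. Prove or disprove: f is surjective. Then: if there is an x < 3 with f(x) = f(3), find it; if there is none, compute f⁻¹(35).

Both pieces are strictly increasing (slopes 9 and 4), so each is injective on its own interval.
The left piece maps (−∞, 3) onto (−∞, 37); the right piece maps [3, ∞) onto [33, ∞).
The union (−∞, 37) ∪ [33, ∞) covers ℝ, so f is surjective.
For the follow-up: the images overlap, so an x < 3 with f(x) = f(3) exists. f(3) = 33; solving 9x + 10 = 33 for x < 3 gives x = (33 − 10)/9 = 23/9.

23/9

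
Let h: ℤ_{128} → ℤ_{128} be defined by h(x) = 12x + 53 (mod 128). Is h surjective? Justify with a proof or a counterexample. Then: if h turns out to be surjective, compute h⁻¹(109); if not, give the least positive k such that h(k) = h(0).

Since gcd(12, 128) = 4, we have 12x ≡ 0 (mod 4) for all x, so h(x) ≡ 1 (mod 4).
But 0 ≢ 1 (mod 4), so 0 ∈ ℤ_{128} has no preimage. Therefore h is not surjective.
Since h is not surjective, we find the least positive k with h(k) = h(0): this means 12k ≡ 0 (mod 128), i.e. 128 ∣ 12k. Since gcd(12, 128) = 4, dividing through by 4 this holds exactly when 32 ∣ 3k, and as gcd(3, 32) = 1, exactly when 32 ∣ k.
The smallest positive such k is 32.

32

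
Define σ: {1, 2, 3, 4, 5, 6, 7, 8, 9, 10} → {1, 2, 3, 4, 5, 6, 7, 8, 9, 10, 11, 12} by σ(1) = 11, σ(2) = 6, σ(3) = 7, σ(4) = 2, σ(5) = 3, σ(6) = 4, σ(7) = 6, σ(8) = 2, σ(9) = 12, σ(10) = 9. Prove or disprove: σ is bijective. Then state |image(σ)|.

8

σ(2) = 6 = σ(7) with 2 ≠ 7, so σ is not injective, hence not bijective.
The image of σ is {2, 3, 4, 6, 7, 9, 11, 12}, which has 8 elements.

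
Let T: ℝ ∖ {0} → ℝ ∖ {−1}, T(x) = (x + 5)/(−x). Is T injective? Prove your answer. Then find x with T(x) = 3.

Suppose T(a) = T(b). Cross-multiplying: (a + 5)(−b) = (b + 5)(−a).
Expanding both sides and cancelling the symmetric terms leaves 5·(a − b) = 0. Since 5 ≠ 0, a = b. So T is injective.
Solving T(x) = 3: cross-multiplying gives x + 5 = 3(−x), which rearranges to 4x = −5, so x = −5/4.

-5/4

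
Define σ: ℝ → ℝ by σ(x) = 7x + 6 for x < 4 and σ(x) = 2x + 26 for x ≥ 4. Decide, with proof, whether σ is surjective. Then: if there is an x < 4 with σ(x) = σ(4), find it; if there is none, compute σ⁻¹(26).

20/7

Both pieces are strictly increasing (slopes 7 and 2), so each is injective on its own interval.
The left piece maps (−∞, 4) onto (−∞, 34); the right piece maps [4, ∞) onto [34, ∞).
These images together cover ℝ, so σ is surjective.
Because the two images are disjoint, no x < 4 has σ(x) = σ(4), so we compute σ⁻¹(26): 26 lies in (−∞, 34), so solve 7x + 6 = 26: x = (26 − 6)/7 = 20/7.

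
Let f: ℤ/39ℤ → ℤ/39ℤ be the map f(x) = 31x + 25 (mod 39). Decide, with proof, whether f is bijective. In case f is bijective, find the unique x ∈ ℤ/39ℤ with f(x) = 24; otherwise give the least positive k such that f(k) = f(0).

Suppose f(a) = f(b) in ℤ/39ℤ. Then 31a + 25 ≡ 31b + 25 (mod 39), therefore 31(a − b) ≡ 0 (mod 39).
Since gcd(31, 39) = 1, 31 is invertible modulo 39, therefore a − b ≡ 0 (mod 39), i.e. a = b.
We now compute 31⁻¹ mod 39 explicitly. Euclid's algorithm: 39 = 1·31 + 8, 31 = 3·8 + 7, 8 = 1·7 + 1; back-substituting gives 1 = 34·31 − 27·39, so 31⁻¹ ≡ 34 (mod 39).
For any y ∈ ℤ/39ℤ, x = 34(y − 25) mod 39 satisfies f(x) = 31·34(y − 25) + 25 ≡ y (since 31·34 ≡ 1 mod 39). So every y has a preimage.
Hence f is bijective.
Since f is bijective, we find f⁻¹(24): we need 31x ≡ 24 − 25 ≡ 38 (mod 39). Using 31⁻¹ = 34: x ≡ 34·38 = 1292 = 33·39 + 5, so x = 5.
Check: f(5) = 31·5 + 25 = 180 = 4·39 + 24 ≡ 24 (mod 39).

5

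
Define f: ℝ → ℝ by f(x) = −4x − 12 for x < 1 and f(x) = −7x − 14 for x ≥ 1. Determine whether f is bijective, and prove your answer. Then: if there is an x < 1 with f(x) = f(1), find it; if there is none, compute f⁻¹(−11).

-1/4

Both pieces are strictly decreasing (slopes −4 and −7), so each is injective on its own interval.
The left piece maps (−∞, 1) onto (−16, ∞); the right piece maps [1, ∞) onto (−∞, −21].
The images leave a gap (−16 has no preimage), so f is not surjective, hence not bijective.
Because the two images are disjoint, no x < 1 has f(x) = f(1), so we compute f⁻¹(−11): −11 lies in (−16, ∞), so solve −4x − 12 = −11: x = (−11 + 12)/(−4) = −1/4.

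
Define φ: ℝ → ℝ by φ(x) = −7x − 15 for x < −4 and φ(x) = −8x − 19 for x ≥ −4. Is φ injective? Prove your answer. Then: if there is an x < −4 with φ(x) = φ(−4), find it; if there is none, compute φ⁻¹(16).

-31/7

Both pieces are strictly decreasing (slopes −7 and −8), so each is injective on its own interval.
The left piece maps (−∞, −4) onto (13, ∞); the right piece maps [−4, ∞) onto (−∞, 13].
These images are disjoint, so no value is attained by both pieces. Thus φ is injective.
Because the two images are disjoint, no x < −4 has φ(x) = φ(−4), so we compute φ⁻¹(16): 16 lies in (13, ∞), so solve −7x − 15 = 16: x = (16 + 15)/(−7) = −31/7.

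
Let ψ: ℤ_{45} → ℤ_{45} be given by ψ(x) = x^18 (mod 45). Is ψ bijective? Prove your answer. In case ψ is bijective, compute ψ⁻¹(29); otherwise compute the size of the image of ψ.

6

ψ(1) = 1^18 = 1.
ψ(4): Repeated squaring mod 45: 4^1 ≡ 4, 4^2 ≡ 4² = 16, 4^4 ≡ 16² = 256 ≡ 31, 4^8 ≡ 31² = 961 ≡ 16, 4^16 ≡ 16² = 256 ≡ 31. Since 18 = 16 + 2, 4^18 ≡ 31·16: 31·16 = 496 ≡ 1. So 4^18 ≡ 1 (mod 45).
So ψ(1) = ψ(4) = 1 while 1 ≠ 4, thus ψ is not injective, hence not bijective.
Since ψ is not bijective, we determine |image(ψ)|. Computing x^18 mod 45 for each x (by repeated squaring, reducing mod 45 at every step), the values ψ(0), ψ(1), …, ψ(44) are: 0, 1, 19, 9, 1, 10, 36, 19, 19, 36, 10, 1, 9, 19, 1, 0, 1, 19, 9, 1, 10, 36, 19, 19, 36, 10, 1, 9, 19, 1, 0, 1, 19, 9, 1, 10, 36, 19, 19, 36, 10, 1, 9, 19, 1.
The distinct values are {0, 1, 9, 10, 19, 36}; there are 6 of them.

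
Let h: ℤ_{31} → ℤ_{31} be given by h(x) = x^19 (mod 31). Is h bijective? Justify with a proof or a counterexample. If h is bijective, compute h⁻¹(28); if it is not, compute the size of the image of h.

19

Since 31 is prime, the nonzero elements of ℤ_{31} form a cyclic group of order 30.
As gcd(19, 30) = 1, raising to the 19th power is a bijection on this group: if u^19 ≡ v^19 then (uv^{−1})^19 = 1, and the only element of order dividing gcd(19, 30) = 1 is 1, so u = v.
With h(0) = 0 this makes h injective on all of ℤ_{31}, hence bijective (finite equal-size domain and codomain). In particular h is bijective.
Since h is bijective, we find the preimage of 28. The inverse of x ↦ x^19 on (ℤ_{31})^× is x ↦ x^19, because 19·19 = 361 = 12·30 + 1 ≡ 1 (mod 30) and x^{30} = 1 for x ≠ 0 (Fermat). So h⁻¹(28) = 28^19 mod 31.
Repeated squaring mod 31: 28^1 ≡ 28, 28^2 ≡ 28² = 784 ≡ 9, 28^4 ≡ 9² = 81 ≡ 19, 28^8 ≡ 19² = 361 ≡ 20, 28^16 ≡ 20² = 400 ≡ 28. Since 19 = 16 + 2 + 1, 28^19 ≡ 28·9·28: 28·9 = 252 ≡ 4, then 4·28 = 112 ≡ 19. So 28^19 ≡ 19 (mod 31).
Hence h⁻¹(28) = 19.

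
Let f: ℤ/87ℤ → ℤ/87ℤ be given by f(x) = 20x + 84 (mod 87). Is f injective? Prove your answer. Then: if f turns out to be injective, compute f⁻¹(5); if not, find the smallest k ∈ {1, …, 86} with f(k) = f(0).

By definition, f is injective when f(u) = f(v) forces u = v.
Suppose f(u) = f(v) in ℤ/87ℤ. Then 20u + 84 ≡ 20v + 84 (mod 87), so 20(u − v) ≡ 0 (mod 87).
Since gcd(20, 87) = 1, 20 is invertible modulo 87, hence u − v ≡ 0 (mod 87), i.e. u = v.
Hence f is injective.
We now compute 20⁻¹ mod 87 explicitly. Euclid's algorithm: 87 = 4·20 + 7, 20 = 2·7 + 6, 7 = 1·6 + 1; back-substituting gives 1 = 74·20 − 17·87, so 20⁻¹ ≡ 74 (mod 87).
Since f is injective, we compute f⁻¹(5): solve 20x + 84 ≡ 5 (mod 87), i.e. 20x ≡ 8 (mod 87).
Multiplying by 20⁻¹ = 74 gives x ≡ 74·8 = 592 = 6·87 + 70 ≡ 70 (mod 87).
Check: f(70) = 20·70 + 84 = 1484 = 17·87 + 5 ≡ 5 (mod 87).

70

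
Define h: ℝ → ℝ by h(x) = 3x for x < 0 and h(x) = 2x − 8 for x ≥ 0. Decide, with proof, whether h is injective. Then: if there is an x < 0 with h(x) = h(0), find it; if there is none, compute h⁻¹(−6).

Both pieces are strictly increasing (slopes 3 and 2), so each is injective on its own interval.
The left piece maps (−∞, 0) onto (−∞, 0); the right piece maps [0, ∞) onto [−8, ∞).
These images overlap. In particular h(0) = −8 (right piece), and solving 3x = −8 on the left piece gives x = −8/3 < 0.
So h(−8/3) = h(0) with −8/3 ≠ 0, and h is not injective. This x = −8/3 is the requested value below 0.

-8/3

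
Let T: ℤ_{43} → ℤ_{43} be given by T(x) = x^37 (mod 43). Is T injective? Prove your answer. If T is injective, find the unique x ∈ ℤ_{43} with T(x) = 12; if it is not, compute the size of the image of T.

33

Since 43 is prime, the nonzero elements of ℤ_{43} form a cyclic group of order 42.
As gcd(37, 42) = 1, raising to the 37th power is a bijection on this group: if u^37 ≡ v^37 then (uv^{−1})^37 = 1, and the only element of order dividing gcd(37, 42) = 1 is 1, so u = v.
With T(0) = 0 this makes T injective on all of ℤ_{43}, hence bijective (finite equal-size domain and codomain). In particular T is injective.
Since T is injective, we find the preimage of 12. The inverse of x ↦ x^37 on (ℤ_{43})^× is x ↦ x^25, because 37·25 = 925 = 22·42 + 1 ≡ 1 (mod 42) and x^{42} = 1 for x ≠ 0 (Fermat). So T⁻¹(12) = 12^25 mod 43.
Repeated squaring mod 43: 12^1 ≡ 12, 12^2 ≡ 12² = 144 ≡ 15, 12^4 ≡ 15² = 225 ≡ 10, 12^8 ≡ 10² = 100 ≡ 14, 12^16 ≡ 14² = 196 ≡ 24. Since 25 = 16 + 8 + 1, 12^25 ≡ 24·14·12: 24·14 = 336 ≡ 35, then 35·12 = 420 ≡ 33. So 12^25 ≡ 33 (mod 43).
Hence T⁻¹(12) = 33.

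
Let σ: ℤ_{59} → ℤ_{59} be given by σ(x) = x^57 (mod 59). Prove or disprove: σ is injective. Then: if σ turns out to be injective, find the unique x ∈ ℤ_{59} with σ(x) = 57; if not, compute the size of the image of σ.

Since 59 is prime, the nonzero elements of ℤ_{59} form a cyclic group of order 58.
As gcd(57, 58) = 1, raising to the 57th power is a bijection on this group: if a^57 ≡ b^57 then (ab^{−1})^57 = 1, and the only element of order dividing gcd(57, 58) = 1 is 1, so a = b.
With σ(0) = 0 this makes σ injective on all of ℤ_{59}, hence bijective (finite equal-size domain and codomain). In particular σ is injective.
Since σ is injective, we find the preimage of 57. The inverse of x ↦ x^57 on (ℤ_{59})^× is x ↦ x^57, because 57·57 = 3249 = 56·58 + 1 ≡ 1 (mod 58) and x^{58} = 1 for x ≠ 0 (Fermat). So σ⁻¹(57) = 57^57 mod 59.
Repeated squaring mod 59: 57^1 ≡ 57, 57^2 ≡ 57² = 3249 ≡ 4, 57^4 ≡ 4² = 16, 57^8 ≡ 16² = 256 ≡ 20, 57^16 ≡ 20² = 400 ≡ 46, 57^32 ≡ 46² = 2116 ≡ 51. Since 57 = 32 + 16 + 8 + 1, 57^57 ≡ 51·46·20·57: 51·46 = 2346 ≡ 45, then 45·20 = 900 ≡ 15, then 15·57 = 855 ≡ 29. So 57^57 ≡ 29 (mod 59).
Hence σ⁻¹(57) = 29.

29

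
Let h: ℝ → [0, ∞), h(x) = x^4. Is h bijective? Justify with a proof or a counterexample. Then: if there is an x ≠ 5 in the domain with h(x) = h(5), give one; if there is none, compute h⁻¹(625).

h(5) = 625 = (−5)^4 = h(−5) (since 4 is even), with 5 ≠ −5. So h is not injective, hence not bijective.
For the follow-up, such an x exists: taking x = −5 ∈ ℝ gives h(−5) = 625 = h(5) with −5 ≠ 5.

-5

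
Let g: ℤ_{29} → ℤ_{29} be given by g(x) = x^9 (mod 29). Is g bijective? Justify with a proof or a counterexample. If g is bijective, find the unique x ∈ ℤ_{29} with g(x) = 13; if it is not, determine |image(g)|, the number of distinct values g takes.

4

Since 29 is prime, the nonzero elements of ℤ_{29} form a cyclic group of order 28.
As gcd(9, 28) = 1, raising to the 9th power is a bijection on this group: if x_1^9 ≡ x_2^9 then (x_1x_2^{−1})^9 = 1, and the only element of order dividing gcd(9, 28) = 1 is 1, so x_1 = x_2.
With g(0) = 0 this makes g injective on all of ℤ_{29}, hence bijective (finite equal-size domain and codomain). In particular g is bijective.
Since g is bijective, we find the preimage of 13. The inverse of x ↦ x^9 on (ℤ_{29})^× is x ↦ x^25, because 9·25 = 225 = 8·28 + 1 ≡ 1 (mod 28) and x^{28} = 1 for x ≠ 0 (Fermat). So g⁻¹(13) = 13^25 mod 29.
Repeated squaring mod 29: 13^1 ≡ 13, 13^2 ≡ 13² = 169 ≡ 24, 13^4 ≡ 24² = 576 ≡ 25, 13^8 ≡ 25² = 625 ≡ 16, 13^16 ≡ 16² = 256 ≡ 24. Since 25 = 16 + 8 + 1, 13^25 ≡ 24·16·13: 24·16 = 384 ≡ 7, then 7·13 = 91 ≡ 4. So 13^25 ≡ 4 (mod 29).
Hence g⁻¹(13) = 4.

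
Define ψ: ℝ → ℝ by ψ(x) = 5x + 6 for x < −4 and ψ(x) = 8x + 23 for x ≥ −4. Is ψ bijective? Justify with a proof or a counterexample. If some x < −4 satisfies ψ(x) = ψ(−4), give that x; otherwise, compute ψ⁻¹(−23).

-29/5

Both pieces are strictly increasing (slopes 5 and 8), so each is injective on its own interval.
The left piece maps (−∞, −4) onto (−∞, −14); the right piece maps [−4, ∞) onto [−9, ∞).
The images leave a gap (−14 has no preimage), so ψ is not surjective, hence not bijective.
Because the two images are disjoint, no x < −4 has ψ(x) = ψ(−4), so we compute ψ⁻¹(−23): −23 lies in (−∞, −14), so solve 5x + 6 = −23: x = (−23 − 6)/5 = −29/5.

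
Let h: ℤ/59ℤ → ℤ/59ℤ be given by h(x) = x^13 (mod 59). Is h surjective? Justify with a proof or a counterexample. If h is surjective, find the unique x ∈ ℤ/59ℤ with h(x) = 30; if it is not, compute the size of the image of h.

31

Since 59 is prime, the nonzero elements of ℤ/59ℤ form a cyclic group of order 58.
As gcd(13, 58) = 1, raising to the 13th power is a bijection on this group: if x_1^13 ≡ x_2^13 then (x_1x_2^{−1})^13 = 1, and the only element of order dividing gcd(13, 58) = 1 is 1, so x_1 = x_2.
With h(0) = 0 this makes h injective on all of ℤ/59ℤ, hence bijective (finite equal-size domain and codomain). In particular h is surjective.
Since h is surjective, we find the preimage of 30. The inverse of x ↦ x^13 on (ℤ/59ℤ)^× is x ↦ x^9, because 13·9 = 117 = 2·58 + 1 ≡ 1 (mod 58) and x^{58} = 1 for x ≠ 0 (Fermat). So h⁻¹(30) = 30^9 mod 59.
Repeated squaring mod 59: 30^1 ≡ 30, 30^2 ≡ 30² = 900 ≡ 15, 30^4 ≡ 15² = 225 ≡ 48, 30^8 ≡ 48² = 2304 ≡ 3. Since 9 = 8 + 1, 30^9 ≡ 3·30: 3·30 = 90 ≡ 31. So 30^9 ≡ 31 (mod 59).
Hence h⁻¹(30) = 31.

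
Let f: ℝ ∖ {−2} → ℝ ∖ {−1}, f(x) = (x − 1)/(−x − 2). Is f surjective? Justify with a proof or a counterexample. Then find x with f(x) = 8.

-5/3

For any y ≠ −1, solving y(−x − 2) = x − 1 for x gives a well-defined x ≠ −2. So f is surjective.
Solving f(x) = 8: cross-multiplying gives x − 1 = 8(−x − 2), which rearranges to 9x = −15, so x = −5/3.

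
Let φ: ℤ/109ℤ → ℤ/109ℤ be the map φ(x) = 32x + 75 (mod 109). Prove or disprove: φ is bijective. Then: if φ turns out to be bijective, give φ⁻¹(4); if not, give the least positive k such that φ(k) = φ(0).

If φ(s) = φ(t), then 32s ≡ 32t (mod 109). Because gcd(32, 109) = 1, we may cancel 32 to get s ≡ t (mod 109).
We now compute 32⁻¹ mod 109 explicitly. Euclid's algorithm: 109 = 3·32 + 13, 32 = 2·13 + 6, 13 = 2·6 + 1; back-substituting gives 1 = 92·32 − 27·109, so 32⁻¹ ≡ 92 (mod 109).
For any y ∈ ℤ/109ℤ, x = 92(y − 75) mod 109 satisfies φ(x) = 32·92(y − 75) + 75 ≡ y (since 32·92 ≡ 1 mod 109). So every y has a preimage.
Hence φ is bijective.
Since φ is bijective, we find φ⁻¹(4): we need 32x ≡ 4 − 75 ≡ 38 (mod 109). Using 32⁻¹ = 92: x ≡ 92·38 = 3496 = 32·109 + 8, so x = 8.
Check: φ(8) = 32·8 + 75 = 331 = 3·109 + 4 ≡ 4 (mod 109).

8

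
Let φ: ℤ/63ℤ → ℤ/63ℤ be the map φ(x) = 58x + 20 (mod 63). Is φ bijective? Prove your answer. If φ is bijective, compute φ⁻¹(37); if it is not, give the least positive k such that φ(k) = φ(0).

47

By definition, φ is injective when φ(x_1) = φ(x_2) forces x_1 = x_2.
Suppose φ(x_1) = φ(x_2) in ℤ/63ℤ. Then 58x_1 + 20 ≡ 58x_2 + 20 (mod 63), hence 58(x_1 − x_2) ≡ 0 (mod 63).
Since gcd(58, 63) = 1, 58 is invertible modulo 63, so x_1 − x_2 ≡ 0 (mod 63), i.e. x_1 = x_2.
We now compute 58⁻¹ mod 63 explicitly. Euclid's algorithm: 63 = 1·58 + 5, 58 = 11·5 + 3, 5 = 1·3 + 2, 3 = 1·2 + 1; back-substituting gives 1 = 25·58 − 23·63, so 58⁻¹ ≡ 25 (mod 63).
Then y ↦ 25(y − 20) is a two-sided inverse to φ, so every y ∈ ℤ/63ℤ has a preimage.
Hence φ is bijective.
Since φ is bijective, we find φ⁻¹(37): we need 58x ≡ 37 − 20 ≡ 17 (mod 63). Using 58⁻¹ = 25: x ≡ 25·17 = 425 = 6·63 + 47, so x = 47.
Check: φ(47) = 58·47 + 20 = 2746 = 43·63 + 37 ≡ 37 (mod 63).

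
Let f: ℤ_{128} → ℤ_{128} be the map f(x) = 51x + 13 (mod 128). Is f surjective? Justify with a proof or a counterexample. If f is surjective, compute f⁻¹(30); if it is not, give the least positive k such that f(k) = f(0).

43

Since gcd(51, 128) = 1, 51 is invertible modulo 128. Euclid's algorithm: 128 = 2·51 + 26, 51 = 1·26 + 25, 26 = 1·25 + 1; back-substituting gives 1 = 123·51 − 49·128, so 51⁻¹ ≡ 123 (mod 128).
For any y ∈ ℤ_{128}, x = 123(y − 13) mod 128 satisfies f(x) = 51·123(y − 13) + 13 ≡ y (since 51·123 ≡ 1 mod 128). So every y has a preimage.
Thus f is surjective.
Since f is surjective, we compute f⁻¹(30): solve 51x + 13 ≡ 30 (mod 128), i.e. 51x ≡ 17 (mod 128).
Multiplying by 51⁻¹ = 123 gives x ≡ 123·17 = 2091 = 16·128 + 43 ≡ 43 (mod 128).
Check: f(43) = 51·43 + 13 = 2206 = 17·128 + 30 ≡ 30 (mod 128).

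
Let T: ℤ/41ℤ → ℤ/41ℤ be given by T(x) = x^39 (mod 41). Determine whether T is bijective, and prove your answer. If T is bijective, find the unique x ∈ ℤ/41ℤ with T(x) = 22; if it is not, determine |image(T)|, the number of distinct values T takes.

Since 41 is prime, the nonzero elements of ℤ/41ℤ form a cyclic group of order 40.
As gcd(39, 40) = 1, raising to the 39th power is a bijection on this group: if s^39 ≡ t^39 then (st^{−1})^39 = 1, and the only element of order dividing gcd(39, 40) = 1 is 1, so s = t.
With T(0) = 0 this makes T injective on all of ℤ/41ℤ, hence bijective (finite equal-size domain and codomain). In particular T is bijective.
Since T is bijective, we find the preimage of 22. The inverse of x ↦ x^39 on (ℤ/41ℤ)^× is x ↦ x^39, because 39·39 = 1521 = 38·40 + 1 ≡ 1 (mod 40) and x^{40} = 1 for x ≠ 0 (Fermat). So T⁻¹(22) = 22^39 mod 41.
Repeated squaring mod 41: 22^1 ≡ 22, 22^2 ≡ 22² = 484 ≡ 33, 22^4 ≡ 33² = 1089 ≡ 23, 22^8 ≡ 23² = 529 ≡ 37, 22^16 ≡ 37² = 1369 ≡ 16, 22^32 ≡ 16² = 256 ≡ 10. Since 39 = 32 + 4 + 2 + 1, 22^39 ≡ 10·23·33·22: 10·23 = 230 ≡ 25, then 25·33 = 825 ≡ 5, then 5·22 = 110 ≡ 28. So 22^39 ≡ 28 (mod 41).
Hence T⁻¹(22) = 28.

28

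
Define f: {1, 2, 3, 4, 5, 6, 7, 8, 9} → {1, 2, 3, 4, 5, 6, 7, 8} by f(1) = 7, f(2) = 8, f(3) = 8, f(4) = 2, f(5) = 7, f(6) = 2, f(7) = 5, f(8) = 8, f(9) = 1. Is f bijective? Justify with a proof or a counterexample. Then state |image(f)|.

5

f(2) = 8 = f(3) with 2 ≠ 3, so f is not injective, hence not bijective.
The image of f is {1, 2, 5, 7, 8}, which has 5 elements.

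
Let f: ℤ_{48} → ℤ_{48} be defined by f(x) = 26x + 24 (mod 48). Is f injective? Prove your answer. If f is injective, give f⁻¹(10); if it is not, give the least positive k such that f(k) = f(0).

Recall that f is injective when f(x_1) = f(x_2) forces x_1 = x_2.
We have gcd(26, 48) = 2 > 1. Taking x_1 = 0 and x_2 = 24: f(0) = 24 and f(24) = 26·24 + 24 = 648 ≡ 24 (mod 48).
So f(0) = f(24) while 0 ≠ 24, hence f is not injective.
Since f is not injective, we find the least positive k with f(k) = f(0): this means 26k ≡ 0 (mod 48), i.e. 48 ∣ 26k. Since gcd(26, 48) = 2, dividing through by 2 this holds exactly when 24 ∣ 13k, and as gcd(13, 24) = 1, exactly when 24 ∣ k.
The smallest positive such k is 24.

24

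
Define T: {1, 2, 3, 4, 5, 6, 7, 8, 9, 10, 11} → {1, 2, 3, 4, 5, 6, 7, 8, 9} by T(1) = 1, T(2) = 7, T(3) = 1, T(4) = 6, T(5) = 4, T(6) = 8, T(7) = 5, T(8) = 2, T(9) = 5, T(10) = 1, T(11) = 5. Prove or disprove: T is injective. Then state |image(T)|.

7

T(1) = 1 = T(3) with 1 ≠ 3, so T is not injective.
The image of T is {1, 2, 4, 5, 6, 7, 8}, which has 7 elements.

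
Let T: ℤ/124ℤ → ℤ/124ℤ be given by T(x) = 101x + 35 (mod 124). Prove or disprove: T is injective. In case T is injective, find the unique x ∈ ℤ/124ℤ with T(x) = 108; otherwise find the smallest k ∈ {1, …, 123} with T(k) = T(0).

If T(u) = T(v), then 101u ≡ 101v (mod 124). Because gcd(101, 124) = 1, we may cancel 101 to get u ≡ v (mod 124).
Thus T is injective.
We now compute 101⁻¹ mod 124 explicitly. Euclid's algorithm: 124 = 1·101 + 23, 101 = 4·23 + 9, 23 = 2·9 + 5, 9 = 1·5 + 4, 5 = 1·4 + 1; back-substituting gives 1 = 97·101 − 79·124, so 101⁻¹ ≡ 97 (mod 124).
Since T is injective, we compute T⁻¹(108): solve 101x + 35 ≡ 108 (mod 124), i.e. 101x ≡ 73 (mod 124).
Multiplying by 101⁻¹ = 97 gives x ≡ 97·73 = 7081 = 57·124 + 13 ≡ 13 (mod 124).
Check: T(13) = 101·13 + 35 = 1348 = 10·124 + 108 ≡ 108 (mod 124).

13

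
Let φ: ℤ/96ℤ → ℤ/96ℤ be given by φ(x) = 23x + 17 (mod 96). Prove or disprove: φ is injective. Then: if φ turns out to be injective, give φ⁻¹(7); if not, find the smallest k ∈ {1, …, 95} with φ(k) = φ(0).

If φ(a) = φ(b), then 23a ≡ 23b (mod 96). Because gcd(23, 96) = 1, we may cancel 23 to get a ≡ b (mod 96).
Thus φ is injective.
We now compute 23⁻¹ mod 96 explicitly. Euclid's algorithm: 96 = 4·23 + 4, 23 = 5·4 + 3, 4 = 1·3 + 1; back-substituting gives 1 = 71·23 − 17·96, so 23⁻¹ ≡ 71 (mod 96).
Since φ is injective, we compute φ⁻¹(7): solve 23x + 17 ≡ 7 (mod 96), i.e. 23x ≡ 86 (mod 96).
Multiplying by 23⁻¹ = 71 gives x ≡ 71·86 = 6106 = 63·96 + 58 ≡ 58 (mod 96).
Check: φ(58) = 23·58 + 17 = 1351 = 14·96 + 7 ≡ 7 (mod 96).

58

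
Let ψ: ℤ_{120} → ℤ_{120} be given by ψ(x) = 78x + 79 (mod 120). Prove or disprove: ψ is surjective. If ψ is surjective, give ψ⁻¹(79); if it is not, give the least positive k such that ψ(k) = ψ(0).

20

Since gcd(78, 120) = 6, we have 78x ≡ 0 (mod 6) for all x, so ψ(x) ≡ 1 (mod 6).
But 0 ≢ 1 (mod 6), so 0 ∈ ℤ_{120} has no preimage. Therefore ψ is not surjective.
Since ψ is not surjective, we find the least positive k with ψ(k) = ψ(0): this means 78k ≡ 0 (mod 120), i.e. 120 ∣ 78k. Since gcd(78, 120) = 6, dividing through by 6 this holds exactly when 20 ∣ 13k, and as gcd(13, 20) = 1, exactly when 20 ∣ k.
The smallest positive such k is 20.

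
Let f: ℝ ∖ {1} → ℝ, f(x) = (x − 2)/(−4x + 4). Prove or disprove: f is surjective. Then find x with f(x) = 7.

30/29

If f(x) = −1/4, cross-multiplying gives −4(x − 2) = 1(−4x + 4), which simplifies to 8 = 4 — false.  So −1/4 has no preimage and f is not surjective.
Solving f(x) = 7: cross-multiplying gives x − 2 = 7(−4x + 4), which rearranges to 29x = 30, so x = 30/29.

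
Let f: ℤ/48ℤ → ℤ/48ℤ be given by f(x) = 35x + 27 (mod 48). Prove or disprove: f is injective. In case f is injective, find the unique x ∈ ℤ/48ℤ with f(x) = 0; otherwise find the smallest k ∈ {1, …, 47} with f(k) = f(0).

Suppose f(u) = f(v) in ℤ/48ℤ. Then 35u + 27 ≡ 35v + 27 (mod 48), so 35(u − v) ≡ 0 (mod 48).
Since gcd(35, 48) = 1, 35 is invertible modulo 48, thus u − v ≡ 0 (mod 48), i.e. u = v.
Hence f is injective.
We now compute 35⁻¹ mod 48 explicitly. Euclid's algorithm: 48 = 1·35 + 13, 35 = 2·13 + 9, 13 = 1·9 + 4, 9 = 2·4 + 1; back-substituting gives 1 = 11·35 − 8·48, so 35⁻¹ ≡ 11 (mod 48).
Since f is injective, we find f⁻¹(0): we need 35x ≡ 0 − 27 ≡ 21 (mod 48). Using 35⁻¹ = 11: x ≡ 11·21 = 231 = 4·48 + 39, so x = 39.
Check: f(39) = 35·39 + 27 = 1392 = 29·48 + 0 ≡ 0 (mod 48).

39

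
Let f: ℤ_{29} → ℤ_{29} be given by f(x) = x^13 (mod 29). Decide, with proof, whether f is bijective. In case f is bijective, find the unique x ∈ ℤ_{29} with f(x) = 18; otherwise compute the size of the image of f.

Since 29 is prime, the nonzero elements of ℤ_{29} form a cyclic group of order 28.
As gcd(13, 28) = 1, raising to the 13th power is a bijection on this group: if x_1^13 ≡ x_2^13 then (x_1x_2^{−1})^13 = 1, and the only element of order dividing gcd(13, 28) = 1 is 1, so x_1 = x_2.
With f(0) = 0 this makes f injective on all of ℤ_{29}, hence bijective (finite equal-size domain and codomain). In particular f is bijective.
Since f is bijective, we find the preimage of 18. The inverse of x ↦ x^13 on (ℤ_{29})^× is x ↦ x^13, because 13·13 = 169 = 6·28 + 1 ≡ 1 (mod 28) and x^{28} = 1 for x ≠ 0 (Fermat). So f⁻¹(18) = 18^13 mod 29.
Repeated squaring mod 29: 18^1 ≡ 18, 18^2 ≡ 18² = 324 ≡ 5, 18^4 ≡ 5² = 25, 18^8 ≡ 25² = 625 ≡ 16. Since 13 = 8 + 4 + 1, 18^13 ≡ 16·25·18: 16·25 = 400 ≡ 23, then 23·18 = 414 ≡ 8. So 18^13 ≡ 8 (mod 29).
Hence f⁻¹(18) = 8.

8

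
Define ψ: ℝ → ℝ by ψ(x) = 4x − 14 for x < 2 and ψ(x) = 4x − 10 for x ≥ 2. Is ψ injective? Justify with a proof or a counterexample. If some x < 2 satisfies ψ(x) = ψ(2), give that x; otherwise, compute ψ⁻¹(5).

15/4

Both pieces are strictly increasing (slopes 4 and 4), so each is injective on its own interval.
The left piece maps (−∞, 2) onto (−∞, −6); the right piece maps [2, ∞) onto [−2, ∞).
These images are disjoint, so no value is attained by both pieces. Hence ψ is injective.
Because the two images are disjoint, no x < 2 has ψ(x) = ψ(2), so we compute ψ⁻¹(5): 5 lies in [−2, ∞), so solve 4x − 10 = 5: x = (5 + 10)/4 = 15/4.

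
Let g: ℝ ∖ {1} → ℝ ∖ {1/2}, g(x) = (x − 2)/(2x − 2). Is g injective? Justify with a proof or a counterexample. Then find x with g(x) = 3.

Suppose g(a) = g(b). Cross-multiplying: (a − 2)(2b − 2) = (b − 2)(2a − 2).
Expanding both sides and cancelling the symmetric terms leaves 2·(a − b) = 0. Since 2 ≠ 0, a = b. So g is injective.
Solving g(x) = 3: cross-multiplying gives x − 2 = 3(2x − 2), which rearranges to −5x = −4, so x = 4/5.

4/5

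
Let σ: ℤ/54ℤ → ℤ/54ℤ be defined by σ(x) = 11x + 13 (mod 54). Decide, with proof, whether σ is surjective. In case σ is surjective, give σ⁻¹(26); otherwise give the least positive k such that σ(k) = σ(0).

Recall that surjectivity means every element of the codomain has a preimage under σ.
Since gcd(11, 54) = 1, 11 is invertible modulo 54. Euclid's algorithm: 54 = 4·11 + 10, 11 = 1·10 + 1; back-substituting gives 1 = 5·11 − 1·54, so 11⁻¹ ≡ 5 (mod 54).
For any y ∈ ℤ/54ℤ, x = 5(y − 13) mod 54 satisfies σ(x) = 11·5(y − 13) + 13 ≡ y (since 11·5 ≡ 1 mod 54). So every y has a preimage.
Hence σ is surjective.
Since σ is surjective, we compute σ⁻¹(26): solve 11x + 13 ≡ 26 (mod 54), i.e. 11x ≡ 13 (mod 54).
Multiplying by 11⁻¹ = 5 gives x ≡ 5·13 = 65 = 1·54 + 11 ≡ 11 (mod 54).
Check: σ(11) = 11·11 + 13 = 134 = 2·54 + 26 ≡ 26 (mod 54).

11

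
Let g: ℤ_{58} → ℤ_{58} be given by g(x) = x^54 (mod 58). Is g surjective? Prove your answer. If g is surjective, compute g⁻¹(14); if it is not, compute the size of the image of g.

g(28): Repeated squaring mod 58: 28^1 ≡ 28, 28^2 ≡ 28² = 784 ≡ 30, 28^4 ≡ 30² = 900 ≡ 30, 28^8 ≡ 30² = 900 ≡ 30, 28^16 ≡ 30² = 900 ≡ 30, 28^32 ≡ 30² = 900 ≡ 30. Since 54 = 32 + 16 + 4 + 2, 28^54 ≡ 30·30·30·30: 30·30 = 900 ≡ 30, then 30·30 = 900 ≡ 30, then 30·30 = 900 ≡ 30. So 28^54 ≡ 30 (mod 58).
g(30): Repeated squaring mod 58: 30^1 ≡ 30, 30^2 ≡ 30² = 900 ≡ 30, 30^4 ≡ 30² = 900 ≡ 30, 30^8 ≡ 30² = 900 ≡ 30, 30^16 ≡ 30² = 900 ≡ 30, 30^32 ≡ 30² = 900 ≡ 30. Since 54 = 32 + 16 + 4 + 2, 30^54 ≡ 30·30·30·30: 30·30 = 900 ≡ 30, then 30·30 = 900 ≡ 30, then 30·30 = 900 ≡ 30. So 30^54 ≡ 30 (mod 58).
So g(28) = g(30) = 30 while 28 ≠ 30, thus g is not injective.
A non-injective map from the 58-element set ℤ_{58} to itself takes at most 57 distinct values, so it cannot be surjective. Therefore g is not surjective.
Since g is not surjective, we determine |image(g)|. Computing x^54 mod 58 for each x (by repeated squaring, reducing mod 58 at every step), the values g(0), g(1), …, g(57) are: 0, 1, 22, 13, 20, 7, 54, 45, 34, 53, 38, 35, 28, 23, 4, 33, 52, 57, 6, 9, 24, 5, 16, 25, 36, 49, 42, 51, 30, 29, 30, 51, 42, 49, 36, 25, 16, 5, 24, 9, 6, 57, 52, 33, 4, 23, 28, 35, 38, 53, 34, 45, 54, 7, 20, 13, 22, 1.
The distinct values are {0, 1, 4, 5, 6, 7, 9, 13, 16, 20, 22, 23, 24, 25, 28, 29, 30, 33, 34, 35, 36, 38, 42, 45, 49, 51, 52, 53, 54, 57}; there are 30 of them.

30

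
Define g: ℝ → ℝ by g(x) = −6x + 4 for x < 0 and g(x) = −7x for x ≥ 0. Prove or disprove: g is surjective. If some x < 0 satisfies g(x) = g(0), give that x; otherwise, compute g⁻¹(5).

Both pieces are strictly decreasing (slopes −6 and −7), so each is injective on its own interval.
The left piece maps (−∞, 0) onto (4, ∞); the right piece maps [0, ∞) onto (−∞, 0].
The union (4, ∞) ∪ (−∞, 0] omits the interval between 4 and 0; in particular 4 has no preimage. So g is not surjective.
Because the two images are disjoint, no x < 0 has g(x) = g(0), so we compute g⁻¹(5): 5 lies in (4, ∞), so solve −6x + 4 = 5: x = (5 − 4)/(−6) = −1/6.

-1/6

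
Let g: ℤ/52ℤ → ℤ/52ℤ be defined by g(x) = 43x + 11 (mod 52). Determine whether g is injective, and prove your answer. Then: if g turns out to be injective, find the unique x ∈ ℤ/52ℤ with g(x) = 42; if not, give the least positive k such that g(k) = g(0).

37

By definition, injectivity means: for all u, v in the domain, g(u) = g(v) implies u = v.
If g(u) = g(v), then 43u ≡ 43v (mod 52). Because gcd(43, 52) = 1, we may cancel 43 to get u ≡ v (mod 52).
So g is injective.
We now compute 43⁻¹ mod 52 explicitly. Euclid's algorithm: 52 = 1·43 + 9, 43 = 4·9 + 7, 9 = 1·7 + 2, 7 = 3·2 + 1; back-substituting gives 1 = 23·43 − 19·52, so 43⁻¹ ≡ 23 (mod 52).
Since g is injective, we compute g⁻¹(42): solve 43x + 11 ≡ 42 (mod 52), i.e. 43x ≡ 31 (mod 52).
Multiplying by 43⁻¹ = 23 gives x ≡ 23·31 = 713 = 13·52 + 37 ≡ 37 (mod 52).
Check: g(37) = 43·37 + 11 = 1602 = 30·52 + 42 ≡ 42 (mod 52).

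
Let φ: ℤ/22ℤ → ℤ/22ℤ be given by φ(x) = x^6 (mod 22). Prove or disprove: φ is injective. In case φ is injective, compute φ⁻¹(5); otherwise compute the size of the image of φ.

12

φ(10): Repeated squaring mod 22: 10^1 ≡ 10, 10^2 ≡ 10² = 100 ≡ 12, 10^4 ≡ 12² = 144 ≡ 12. Since 6 = 4 + 2, 10^6 ≡ 12·12: 12·12 = 144 ≡ 12. So 10^6 ≡ 12 (mod 22).
φ(12): Repeated squaring mod 22: 12^1 ≡ 12, 12^2 ≡ 12² = 144 ≡ 12, 12^4 ≡ 12² = 144 ≡ 12. Since 6 = 4 + 2, 12^6 ≡ 12·12: 12·12 = 144 ≡ 12. So 12^6 ≡ 12 (mod 22).
So φ(10) = φ(12) = 12 while 10 ≠ 12, therefore φ is not injective.
Since φ is not injective, we determine |image(φ)|. Computing x^6 mod 22 for each x (by repeated squaring, reducing mod 22 at every step), the values φ(0), φ(1), …, φ(21) are: 0, 1, 20, 3, 4, 5, 16, 15, 14, 9, 12, 11, 12, 9, 14, 15, 16, 5, 4, 3, 20, 1.
The distinct values are {0, 1, 3, 4, 5, 9, 11, 12, 14, 15, 16, 20}; there are 12 of them.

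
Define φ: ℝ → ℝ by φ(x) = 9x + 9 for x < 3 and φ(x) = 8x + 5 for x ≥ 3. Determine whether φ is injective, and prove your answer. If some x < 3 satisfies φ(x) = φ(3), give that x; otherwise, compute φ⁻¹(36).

Both pieces are strictly increasing (slopes 9 and 8), so each is injective on its own interval.
The left piece maps (−∞, 3) onto (−∞, 36); the right piece maps [3, ∞) onto [29, ∞).
These images overlap. In particular φ(3) = 29 (right piece), and solving 9x + 9 = 29 on the left piece gives x = 20/9 < 3.
So φ(20/9) = φ(3) with 20/9 ≠ 3, and φ is not injective. This x = 20/9 is the requested value below 3.

20/9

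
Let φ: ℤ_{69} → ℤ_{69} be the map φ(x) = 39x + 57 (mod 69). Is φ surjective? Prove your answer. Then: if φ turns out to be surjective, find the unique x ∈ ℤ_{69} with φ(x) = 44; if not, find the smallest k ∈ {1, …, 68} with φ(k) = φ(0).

23

Since gcd(39, 69) = 3, we have 39x ≡ 0 (mod 3) for all x, so φ(x) ≡ 0 (mod 3).
But 1 ≢ 0 (mod 3), so 1 ∈ ℤ_{69} has no preimage. Hence φ is not surjective.
Since φ is not surjective, we find the least positive k with φ(k) = φ(0): this means 39k ≡ 0 (mod 69), i.e. 69 ∣ 39k. Since gcd(39, 69) = 3, dividing through by 3 this holds exactly when 23 ∣ 13k, and as gcd(13, 23) = 1, exactly when 23 ∣ k.
The smallest positive such k is 23.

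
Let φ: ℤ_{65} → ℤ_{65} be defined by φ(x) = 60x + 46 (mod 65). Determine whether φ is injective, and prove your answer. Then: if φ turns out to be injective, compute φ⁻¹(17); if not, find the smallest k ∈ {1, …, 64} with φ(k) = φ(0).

By definition, φ is injective when φ(x_1) = φ(x_2) forces x_1 = x_2.
We have gcd(60, 65) = 5 > 1. Taking x_1 = 0 and x_2 = 13: φ(0) = 46 and φ(13) = 60·13 + 46 = 826 ≡ 46 (mod 65).
So φ(0) = φ(13) while 0 ≠ 13, therefore φ is not injective.
Since φ is not injective, we find the least positive k with φ(k) = φ(0): this means 60k ≡ 0 (mod 65), i.e. 65 ∣ 60k. Since gcd(60, 65) = 5, dividing through by 5 this holds exactly when 13 ∣ 12k, and as gcd(12, 13) = 1, exactly when 13 ∣ k.
The smallest positive such k is 13.

13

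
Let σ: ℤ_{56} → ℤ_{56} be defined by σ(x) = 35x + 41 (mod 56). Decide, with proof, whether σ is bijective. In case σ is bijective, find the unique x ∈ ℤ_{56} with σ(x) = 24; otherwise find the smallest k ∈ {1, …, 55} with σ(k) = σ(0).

We have gcd(35, 56) = 7 > 1. Taking a = 0 and b = 8: σ(0) = 41 and σ(8) = 35·8 + 41 = 321 ≡ 41 (mod 56).
So σ(0) = σ(8) while 0 ≠ 8, therefore σ is not injective, hence not bijective.
Since σ is not bijective, we find the least positive k with σ(k) = σ(0): this means 35k ≡ 0 (mod 56), i.e. 56 ∣ 35k. Since gcd(35, 56) = 7, dividing through by 7 this holds exactly when 8 ∣ 5k, and as gcd(5, 8) = 1, exactly when 8 ∣ k.
The smallest positive such k is 8.

8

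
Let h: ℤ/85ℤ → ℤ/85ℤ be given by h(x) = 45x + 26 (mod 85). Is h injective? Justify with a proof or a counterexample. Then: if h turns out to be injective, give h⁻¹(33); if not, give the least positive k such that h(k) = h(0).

We have gcd(45, 85) = 5 > 1. Taking a = 0 and b = 17: h(0) = 26 and h(17) = 45·17 + 26 = 791 ≡ 26 (mod 85).
So h(0) = h(17) while 0 ≠ 17, therefore h is not injective.
Since h is not injective, we find the least positive k with h(k) = h(0): this means 45k ≡ 0 (mod 85), i.e. 85 ∣ 45k. Since gcd(45, 85) = 5, dividing through by 5 this holds exactly when 17 ∣ 9k, and as gcd(9, 17) = 1, exactly when 17 ∣ k.
The smallest positive such k is 17.

17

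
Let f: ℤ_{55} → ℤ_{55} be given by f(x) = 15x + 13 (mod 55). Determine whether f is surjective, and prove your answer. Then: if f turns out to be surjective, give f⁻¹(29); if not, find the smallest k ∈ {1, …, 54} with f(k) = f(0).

Since gcd(15, 55) = 5, we have 15x ≡ 0 (mod 5) for all x, so f(x) ≡ 3 (mod 5).
But 0 ≢ 3 (mod 5), so 0 ∈ ℤ_{55} has no preimage. Hence f is not surjective.
Since f is not surjective, we find the least positive k with f(k) = f(0): this means 15k ≡ 0 (mod 55), i.e. 55 ∣ 15k. Since gcd(15, 55) = 5, dividing through by 5 this holds exactly when 11 ∣ 3k, and as gcd(3, 11) = 1, exactly when 11 ∣ k.
The smallest positive such k is 11.

11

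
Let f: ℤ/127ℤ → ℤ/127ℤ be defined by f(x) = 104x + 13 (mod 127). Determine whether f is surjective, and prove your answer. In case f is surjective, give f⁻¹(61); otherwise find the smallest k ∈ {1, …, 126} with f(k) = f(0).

Since gcd(104, 127) = 1, 104 is invertible modulo 127. Euclid's algorithm: 127 = 1·104 + 23, 104 = 4·23 + 12, 23 = 1·12 + 11, 12 = 1·11 + 1; back-substituting gives 1 = 11·104 − 9·127, so 104⁻¹ ≡ 11 (mod 127).
Then y ↦ 11(y − 13) is a two-sided inverse to f, so every y ∈ ℤ/127ℤ has a preimage.
Thus f is surjective.
Since f is surjective, we compute f⁻¹(61): solve 104x + 13 ≡ 61 (mod 127), i.e. 104x ≡ 48 (mod 127).
Multiplying by 104⁻¹ = 11 gives x ≡ 11·48 = 528 = 4·127 + 20 ≡ 20 (mod 127).
Check: f(20) = 104·20 + 13 = 2093 = 16·127 + 61 ≡ 61 (mod 127).

20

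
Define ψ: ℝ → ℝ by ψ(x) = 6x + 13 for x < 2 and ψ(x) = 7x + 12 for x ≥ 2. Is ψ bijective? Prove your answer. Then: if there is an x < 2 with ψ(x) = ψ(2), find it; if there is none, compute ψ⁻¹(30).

Both pieces are strictly increasing (slopes 6 and 7), so each is injective on its own interval.
The left piece maps (−∞, 2) onto (−∞, 25); the right piece maps [2, ∞) onto [26, ∞).
The images leave a gap (25 has no preimage), so ψ is not surjective, hence not bijective.
Because the two images are disjoint, no x < 2 has ψ(x) = ψ(2), so we compute ψ⁻¹(30): 30 lies in [26, ∞), so solve 7x + 12 = 30: x = (30 − 12)/7 = 18/7.

18/7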